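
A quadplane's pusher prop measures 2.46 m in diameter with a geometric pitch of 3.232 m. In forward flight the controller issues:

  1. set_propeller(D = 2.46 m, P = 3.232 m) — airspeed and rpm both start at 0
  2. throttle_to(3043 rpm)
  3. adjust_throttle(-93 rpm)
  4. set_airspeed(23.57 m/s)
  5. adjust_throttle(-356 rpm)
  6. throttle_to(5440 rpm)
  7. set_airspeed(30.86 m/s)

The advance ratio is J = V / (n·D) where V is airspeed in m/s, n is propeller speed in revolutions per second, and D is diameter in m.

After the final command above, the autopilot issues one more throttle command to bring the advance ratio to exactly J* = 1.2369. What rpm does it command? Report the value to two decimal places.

rpm = 608.52

set_propeller: D = 2.46 m, P = 3.232 m (p = P/D = 1.313821); state ← (V=0, rpm=0)
throttle_to(3043): rpm ← 3043
adjust_throttle(-93): rpm ← 3043 -93 = 2950
set_airspeed(23.57): V ← 23.57 m/s
adjust_throttle(-356): rpm ← 2950 -356 = 2594
throttle_to(5440): rpm ← 5440
set_airspeed(30.86): V ← 30.86 m/s
final state: V = 30.86 m/s, rpm = 5440 → n = rpm/60 = 90.666667 rev/s
target J* = 1.2369; solve J* = V/(n·D) for n: n = V/(J*·D) = 30.86/(1.2369 × 2.46) = 10.142061 rev/s
rpm = 60·n = 608.523670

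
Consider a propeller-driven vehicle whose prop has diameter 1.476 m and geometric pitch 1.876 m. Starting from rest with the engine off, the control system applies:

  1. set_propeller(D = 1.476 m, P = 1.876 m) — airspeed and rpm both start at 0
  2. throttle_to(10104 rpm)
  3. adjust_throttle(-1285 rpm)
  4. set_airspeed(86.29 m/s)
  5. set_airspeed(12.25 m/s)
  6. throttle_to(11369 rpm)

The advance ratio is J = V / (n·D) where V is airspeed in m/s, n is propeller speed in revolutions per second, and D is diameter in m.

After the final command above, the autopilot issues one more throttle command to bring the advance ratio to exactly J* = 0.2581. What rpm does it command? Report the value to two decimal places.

rpm = 1929.36

set_propeller: D = 1.476 m, P = 1.876 m (p = P/D = 1.271003); state ← (V=0, rpm=0)
throttle_to(10104): rpm ← 10104
adjust_throttle(-1285): rpm ← 10104 -1285 = 8819
set_airspeed(86.29): V ← 86.29 m/s
set_airspeed(12.25): V ← 12.25 m/s
throttle_to(11369): rpm ← 11369
final state: V = 12.25 m/s, rpm = 11369 → n = rpm/60 = 189.483333 rev/s
target J* = 0.2581; solve J* = V/(n·D) for n: n = V/(J*·D) = 12.25/(0.2581 × 1.476) = 32.155978 rev/s
rpm = 60·n = 1929.358697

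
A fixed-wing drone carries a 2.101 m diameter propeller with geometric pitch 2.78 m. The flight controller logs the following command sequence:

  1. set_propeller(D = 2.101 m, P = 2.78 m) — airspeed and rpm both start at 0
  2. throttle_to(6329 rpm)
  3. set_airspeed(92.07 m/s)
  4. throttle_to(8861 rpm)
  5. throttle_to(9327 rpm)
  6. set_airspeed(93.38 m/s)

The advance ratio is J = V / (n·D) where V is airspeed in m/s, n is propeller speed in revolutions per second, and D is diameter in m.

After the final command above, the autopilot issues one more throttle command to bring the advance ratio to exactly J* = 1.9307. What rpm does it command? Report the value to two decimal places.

rpm = 1381.22

set_propeller: D = 2.101 m, P = 2.78 m (p = P/D = 1.323179); state ← (V=0, rpm=0)
throttle_to(6329): rpm ← 6329
set_airspeed(92.07): V ← 92.07 m/s
throttle_to(8861): rpm ← 8861
throttle_to(9327): rpm ← 9327
set_airspeed(93.38): V ← 93.38 m/s
final state: V = 93.38 m/s, rpm = 9327 → n = rpm/60 = 155.450000 rev/s
target J* = 1.9307; solve J* = V/(n·D) for n: n = V/(J*·D) = 93.38/(1.9307 × 2.101) = 23.020408 rev/s
rpm = 60·n = 1381.224493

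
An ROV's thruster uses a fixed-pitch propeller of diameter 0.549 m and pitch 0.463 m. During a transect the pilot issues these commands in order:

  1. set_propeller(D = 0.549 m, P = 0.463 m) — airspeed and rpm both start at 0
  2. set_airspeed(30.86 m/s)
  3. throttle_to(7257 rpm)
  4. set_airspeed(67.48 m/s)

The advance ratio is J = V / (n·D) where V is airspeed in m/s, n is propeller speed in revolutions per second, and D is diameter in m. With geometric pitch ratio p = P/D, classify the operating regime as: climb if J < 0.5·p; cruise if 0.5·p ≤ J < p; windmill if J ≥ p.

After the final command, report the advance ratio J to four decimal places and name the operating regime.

J = 1.0162, regime = windmill

set_propeller: D = 0.549 m, P = 0.463 m (p = P/D = 0.843352); state ← (V=0, rpm=0)
set_airspeed(30.86): V ← 30.86 m/s
throttle_to(7257): rpm ← 7257
set_airspeed(67.48): V ← 67.48 m/s
final state: V = 67.48 m/s, rpm = 7257 → n = rpm/60 = 120.950000 rev/s
J = V / (n·D) = 67.48 / (120.950000 × 0.549) = 1.016241
regime bands: climb J<0.4217 | cruise [0.4217, 0.8434) | windmill J≥0.8434
J = 1.0162 → windmill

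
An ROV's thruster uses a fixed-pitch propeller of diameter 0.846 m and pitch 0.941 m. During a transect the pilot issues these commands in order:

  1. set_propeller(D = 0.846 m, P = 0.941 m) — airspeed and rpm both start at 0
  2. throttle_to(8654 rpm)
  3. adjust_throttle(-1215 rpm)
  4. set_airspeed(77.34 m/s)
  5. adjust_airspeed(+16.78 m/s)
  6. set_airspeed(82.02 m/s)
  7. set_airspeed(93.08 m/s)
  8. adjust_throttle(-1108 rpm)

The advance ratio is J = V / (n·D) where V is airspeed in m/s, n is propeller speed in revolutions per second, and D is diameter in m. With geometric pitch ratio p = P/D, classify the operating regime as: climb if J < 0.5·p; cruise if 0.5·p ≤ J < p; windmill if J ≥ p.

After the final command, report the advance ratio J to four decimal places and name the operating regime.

J = 1.0427, regime = cruise

set_propeller: D = 0.846 m, P = 0.941 m (p = P/D = 1.112293); state ← (V=0, rpm=0)
throttle_to(8654): rpm ← 8654
adjust_throttle(-1215): rpm ← 8654 -1215 = 7439
set_airspeed(77.34): V ← 77.34 m/s
adjust_airspeed(+16.78): V ← 77.34 +16.78 = 94.12 m/s
set_airspeed(82.02): V ← 82.02 m/s
set_airspeed(93.08): V ← 93.08 m/s
adjust_throttle(-1108): rpm ← 7439 -1108 = 6331
final state: V = 93.08 m/s, rpm = 6331 → n = rpm/60 = 105.516667 rev/s
J = V / (n·D) = 93.08 / (105.516667 × 0.846) = 1.042713
regime bands: climb J<0.5561 | cruise [0.5561, 1.1123) | windmill J≥1.1123
J = 1.0427 → cruise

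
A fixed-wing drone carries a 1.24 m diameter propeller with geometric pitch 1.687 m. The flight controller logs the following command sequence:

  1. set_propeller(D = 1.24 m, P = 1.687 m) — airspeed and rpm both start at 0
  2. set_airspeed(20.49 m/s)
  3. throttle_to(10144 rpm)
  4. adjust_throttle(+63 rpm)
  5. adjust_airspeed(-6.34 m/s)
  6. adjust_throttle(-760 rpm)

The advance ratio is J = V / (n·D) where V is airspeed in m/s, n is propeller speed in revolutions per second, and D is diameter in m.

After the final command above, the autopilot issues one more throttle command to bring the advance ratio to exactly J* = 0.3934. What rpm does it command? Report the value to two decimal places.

rpm = 1740.41

set_propeller: D = 1.24 m, P = 1.687 m (p = P/D = 1.360484); state ← (V=0, rpm=0)
set_airspeed(20.49): V ← 20.49 m/s
throttle_to(10144): rpm ← 10144
adjust_throttle(+63): rpm ← 10144 +63 = 10207
adjust_airspeed(-6.34): V ← 20.49 -6.34 = 14.15 m/s
adjust_throttle(-760): rpm ← 10207 -760 = 9447
final state: V = 14.15 m/s, rpm = 9447 → n = rpm/60 = 157.450000 rev/s
target J* = 0.3934; solve J* = V/(n·D) for n: n = V/(J*·D) = 14.15/(0.3934 × 1.24) = 29.006839 rev/s
rpm = 60·n = 1740.410319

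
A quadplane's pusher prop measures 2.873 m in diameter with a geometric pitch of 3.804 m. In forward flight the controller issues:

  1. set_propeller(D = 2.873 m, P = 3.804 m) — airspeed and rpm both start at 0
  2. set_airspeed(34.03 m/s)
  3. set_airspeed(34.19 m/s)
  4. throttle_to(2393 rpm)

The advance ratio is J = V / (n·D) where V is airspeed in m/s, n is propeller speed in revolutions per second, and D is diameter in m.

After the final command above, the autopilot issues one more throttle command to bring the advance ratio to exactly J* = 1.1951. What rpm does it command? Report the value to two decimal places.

rpm = 597.46

set_propeller: D = 2.873 m, P = 3.804 m (p = P/D = 1.324052); state ← (V=0, rpm=0)
set_airspeed(34.03): V ← 34.03 m/s
set_airspeed(34.19): V ← 34.19 m/s
throttle_to(2393): rpm ← 2393
final state: V = 34.19 m/s, rpm = 2393 → n = rpm/60 = 39.883333 rev/s
target J* = 1.1951; solve J* = V/(n·D) for n: n = V/(J*·D) = 34.19/(1.1951 × 2.873) = 9.957704 rev/s
rpm = 60·n = 597.462262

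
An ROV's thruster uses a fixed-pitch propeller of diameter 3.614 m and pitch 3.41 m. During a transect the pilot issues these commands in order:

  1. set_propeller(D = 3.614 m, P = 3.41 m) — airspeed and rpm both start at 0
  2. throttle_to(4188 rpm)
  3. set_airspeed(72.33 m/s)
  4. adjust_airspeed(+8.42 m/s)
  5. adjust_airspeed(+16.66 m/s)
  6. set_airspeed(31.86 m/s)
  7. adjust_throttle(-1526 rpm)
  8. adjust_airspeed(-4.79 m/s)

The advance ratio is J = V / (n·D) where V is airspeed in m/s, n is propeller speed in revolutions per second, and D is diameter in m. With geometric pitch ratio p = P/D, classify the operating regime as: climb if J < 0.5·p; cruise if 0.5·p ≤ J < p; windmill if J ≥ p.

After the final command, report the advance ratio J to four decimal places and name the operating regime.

set_propeller: D = 3.614 m, P = 3.41 m (p = P/D = 0.943553); state ← (V=0, rpm=0)
throttle_to(4188): rpm ← 4188
set_airspeed(72.33): V ← 72.33 m/s
adjust_airspeed(+8.42): V ← 72.33 +8.42 = 80.75 m/s
adjust_airspeed(+16.66): V ← 80.75 +16.66 = 97.41 m/s
set_airspeed(31.86): V ← 31.86 m/s
adjust_throttle(-1526): rpm ← 4188 -1526 = 2662
adjust_airspeed(-4.79): V ← 31.86 -4.79 = 27.07 m/s
final state: V = 27.07 m/s, rpm = 2662 → n = rpm/60 = 44.366667 rev/s
J = V / (n·D) = 27.07 / (44.366667 × 3.614) = 0.168828
regime bands: climb J<0.4718 | cruise [0.4718, 0.9436) | windmill J≥0.9436
J = 0.1688 → climb

J = 0.1688, regime = climb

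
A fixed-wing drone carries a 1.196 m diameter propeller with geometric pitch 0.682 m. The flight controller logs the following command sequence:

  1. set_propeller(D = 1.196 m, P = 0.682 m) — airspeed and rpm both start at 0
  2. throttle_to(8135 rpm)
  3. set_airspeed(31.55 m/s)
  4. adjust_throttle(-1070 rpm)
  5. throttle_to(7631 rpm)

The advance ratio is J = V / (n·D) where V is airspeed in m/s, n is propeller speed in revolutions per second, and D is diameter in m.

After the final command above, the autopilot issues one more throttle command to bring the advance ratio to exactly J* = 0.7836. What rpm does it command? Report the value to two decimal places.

rpm = 2019.88

set_propeller: D = 1.196 m, P = 0.682 m (p = P/D = 0.570234); state ← (V=0, rpm=0)
throttle_to(8135): rpm ← 8135
set_airspeed(31.55): V ← 31.55 m/s
adjust_throttle(-1070): rpm ← 8135 -1070 = 7065
throttle_to(7631): rpm ← 7631
final state: V = 31.55 m/s, rpm = 7631 → n = rpm/60 = 127.183333 rev/s
target J* = 0.7836; solve J* = V/(n·D) for n: n = V/(J*·D) = 31.55/(0.7836 × 1.196) = 33.664623 rev/s
rpm = 60·n = 2019.877386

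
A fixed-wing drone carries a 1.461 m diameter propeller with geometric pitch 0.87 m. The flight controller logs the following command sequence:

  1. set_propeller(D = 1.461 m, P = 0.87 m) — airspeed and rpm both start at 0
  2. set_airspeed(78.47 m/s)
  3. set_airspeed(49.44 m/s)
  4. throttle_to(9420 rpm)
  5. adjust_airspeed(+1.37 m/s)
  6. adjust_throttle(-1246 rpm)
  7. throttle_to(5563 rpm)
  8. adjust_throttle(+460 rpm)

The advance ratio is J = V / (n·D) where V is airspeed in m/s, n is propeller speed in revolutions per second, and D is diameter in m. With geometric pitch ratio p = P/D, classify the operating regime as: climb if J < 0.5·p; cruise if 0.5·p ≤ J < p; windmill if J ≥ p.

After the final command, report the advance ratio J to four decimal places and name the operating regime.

J = 0.3464, regime = cruise

set_propeller: D = 1.461 m, P = 0.87 m (p = P/D = 0.595483); state ← (V=0, rpm=0)
set_airspeed(78.47): V ← 78.47 m/s
set_airspeed(49.44): V ← 49.44 m/s
throttle_to(9420): rpm ← 9420
adjust_airspeed(+1.37): V ← 49.44 +1.37 = 50.81 m/s
adjust_throttle(-1246): rpm ← 9420 -1246 = 8174
throttle_to(5563): rpm ← 5563
adjust_throttle(+460): rpm ← 5563 +460 = 6023
final state: V = 50.81 m/s, rpm = 6023 → n = rpm/60 = 100.383333 rev/s
J = V / (n·D) = 50.81 / (100.383333 × 1.461) = 0.346447
regime bands: climb J<0.2977 | cruise [0.2977, 0.5955) | windmill J≥0.5955
J = 0.3464 → cruise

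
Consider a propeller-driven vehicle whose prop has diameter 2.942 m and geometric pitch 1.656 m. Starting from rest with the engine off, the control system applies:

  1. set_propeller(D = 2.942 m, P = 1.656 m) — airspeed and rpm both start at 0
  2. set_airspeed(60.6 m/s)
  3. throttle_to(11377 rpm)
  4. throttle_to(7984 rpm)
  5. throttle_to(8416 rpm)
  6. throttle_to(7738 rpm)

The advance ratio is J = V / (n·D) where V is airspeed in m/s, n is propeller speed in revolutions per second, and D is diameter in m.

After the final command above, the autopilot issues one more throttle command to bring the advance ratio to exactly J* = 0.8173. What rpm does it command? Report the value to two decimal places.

rpm = 1512.17

set_propeller: D = 2.942 m, P = 1.656 m (p = P/D = 0.562882); state ← (V=0, rpm=0)
set_airspeed(60.6): V ← 60.6 m/s
throttle_to(11377): rpm ← 11377
throttle_to(7984): rpm ← 7984
throttle_to(8416): rpm ← 8416
throttle_to(7738): rpm ← 7738
final state: V = 60.6 m/s, rpm = 7738 → n = rpm/60 = 128.966667 rev/s
target J* = 0.8173; solve J* = V/(n·D) for n: n = V/(J*·D) = 60.6/(0.8173 × 2.942) = 25.202780 rev/s
rpm = 60·n = 1512.166829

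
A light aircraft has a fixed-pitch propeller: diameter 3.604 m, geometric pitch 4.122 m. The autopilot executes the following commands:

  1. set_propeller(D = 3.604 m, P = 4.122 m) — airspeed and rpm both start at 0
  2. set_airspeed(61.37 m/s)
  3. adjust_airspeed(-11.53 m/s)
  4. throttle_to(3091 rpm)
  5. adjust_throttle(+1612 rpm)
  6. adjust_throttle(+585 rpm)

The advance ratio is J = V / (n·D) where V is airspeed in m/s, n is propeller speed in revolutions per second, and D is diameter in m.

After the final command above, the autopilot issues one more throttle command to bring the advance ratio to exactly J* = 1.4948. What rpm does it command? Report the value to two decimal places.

set_propeller: D = 3.604 m, P = 4.122 m (p = P/D = 1.143729); state ← (V=0, rpm=0)
set_airspeed(61.37): V ← 61.37 m/s
adjust_airspeed(-11.53): V ← 61.37 -11.53 = 49.84 m/s
throttle_to(3091): rpm ← 3091
adjust_throttle(+1612): rpm ← 3091 +1612 = 4703
adjust_throttle(+585): rpm ← 4703 +585 = 5288
final state: V = 49.84 m/s, rpm = 5288 → n = rpm/60 = 88.133333 rev/s
target J* = 1.4948; solve J* = V/(n·D) for n: n = V/(J*·D) = 49.84/(1.4948 × 3.604) = 9.251458 rev/s
rpm = 60·n = 555.087455

rpm = 555.09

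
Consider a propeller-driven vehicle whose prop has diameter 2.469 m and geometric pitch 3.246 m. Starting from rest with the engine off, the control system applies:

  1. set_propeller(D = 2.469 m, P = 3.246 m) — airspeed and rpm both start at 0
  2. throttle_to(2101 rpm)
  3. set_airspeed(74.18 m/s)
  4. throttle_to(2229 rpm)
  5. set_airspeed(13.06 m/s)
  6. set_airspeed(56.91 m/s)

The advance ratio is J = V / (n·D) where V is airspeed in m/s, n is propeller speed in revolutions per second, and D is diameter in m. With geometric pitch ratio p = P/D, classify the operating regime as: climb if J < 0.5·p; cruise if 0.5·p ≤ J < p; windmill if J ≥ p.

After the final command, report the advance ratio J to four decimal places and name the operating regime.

set_propeller: D = 2.469 m, P = 3.246 m (p = P/D = 1.314702); state ← (V=0, rpm=0)
throttle_to(2101): rpm ← 2101
set_airspeed(74.18): V ← 74.18 m/s
throttle_to(2229): rpm ← 2229
set_airspeed(13.06): V ← 13.06 m/s
set_airspeed(56.91): V ← 56.91 m/s
final state: V = 56.91 m/s, rpm = 2229 → n = rpm/60 = 37.150000 rev/s
J = V / (n·D) = 56.91 / (37.150000 × 2.469) = 0.620453
regime bands: climb J<0.6574 | cruise [0.6574, 1.3147) | windmill J≥1.3147
J = 0.6205 → climb

J = 0.6205, regime = climb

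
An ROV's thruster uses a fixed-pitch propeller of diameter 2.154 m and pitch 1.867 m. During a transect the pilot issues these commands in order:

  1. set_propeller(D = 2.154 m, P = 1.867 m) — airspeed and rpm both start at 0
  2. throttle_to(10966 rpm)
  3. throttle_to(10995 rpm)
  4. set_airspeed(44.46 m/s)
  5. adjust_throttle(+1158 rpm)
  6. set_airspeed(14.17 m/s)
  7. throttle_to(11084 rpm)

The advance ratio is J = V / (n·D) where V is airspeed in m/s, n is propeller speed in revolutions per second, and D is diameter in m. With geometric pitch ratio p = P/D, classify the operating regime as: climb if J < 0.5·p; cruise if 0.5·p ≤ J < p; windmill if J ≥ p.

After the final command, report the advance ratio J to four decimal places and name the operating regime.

J = 0.0356, regime = climb

set_propeller: D = 2.154 m, P = 1.867 m (p = P/D = 0.866760); state ← (V=0, rpm=0)
throttle_to(10966): rpm ← 10966
throttle_to(10995): rpm ← 10995
set_airspeed(44.46): V ← 44.46 m/s
adjust_throttle(+1158): rpm ← 10995 +1158 = 12153
set_airspeed(14.17): V ← 14.17 m/s
throttle_to(11084): rpm ← 11084
final state: V = 14.17 m/s, rpm = 11084 → n = rpm/60 = 184.733333 rev/s
J = V / (n·D) = 14.17 / (184.733333 × 2.154) = 0.035611
regime bands: climb J<0.4334 | cruise [0.4334, 0.8668) | windmill J≥0.8668
J = 0.0356 → climb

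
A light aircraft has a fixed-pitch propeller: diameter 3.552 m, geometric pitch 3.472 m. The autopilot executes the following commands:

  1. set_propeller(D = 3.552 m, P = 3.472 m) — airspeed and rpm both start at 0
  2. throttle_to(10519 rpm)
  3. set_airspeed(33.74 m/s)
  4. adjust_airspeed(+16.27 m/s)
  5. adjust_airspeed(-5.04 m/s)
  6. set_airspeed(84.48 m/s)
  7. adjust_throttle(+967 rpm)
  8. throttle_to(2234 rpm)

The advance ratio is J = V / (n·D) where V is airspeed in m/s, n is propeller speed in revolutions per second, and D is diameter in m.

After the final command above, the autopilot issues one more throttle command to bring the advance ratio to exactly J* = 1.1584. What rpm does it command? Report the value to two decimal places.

rpm = 1231.89

set_propeller: D = 3.552 m, P = 3.472 m (p = P/D = 0.977477); state ← (V=0, rpm=0)
throttle_to(10519): rpm ← 10519
set_airspeed(33.74): V ← 33.74 m/s
adjust_airspeed(+16.27): V ← 33.74 +16.27 = 50.01 m/s
adjust_airspeed(-5.04): V ← 50.01 -5.04 = 44.97 m/s
set_airspeed(84.48): V ← 84.48 m/s
adjust_throttle(+967): rpm ← 10519 +967 = 11486
throttle_to(2234): rpm ← 2234
final state: V = 84.48 m/s, rpm = 2234 → n = rpm/60 = 37.233333 rev/s
target J* = 1.1584; solve J* = V/(n·D) for n: n = V/(J*·D) = 84.48/(1.1584 × 3.552) = 20.531581 rev/s
rpm = 60·n = 1231.894878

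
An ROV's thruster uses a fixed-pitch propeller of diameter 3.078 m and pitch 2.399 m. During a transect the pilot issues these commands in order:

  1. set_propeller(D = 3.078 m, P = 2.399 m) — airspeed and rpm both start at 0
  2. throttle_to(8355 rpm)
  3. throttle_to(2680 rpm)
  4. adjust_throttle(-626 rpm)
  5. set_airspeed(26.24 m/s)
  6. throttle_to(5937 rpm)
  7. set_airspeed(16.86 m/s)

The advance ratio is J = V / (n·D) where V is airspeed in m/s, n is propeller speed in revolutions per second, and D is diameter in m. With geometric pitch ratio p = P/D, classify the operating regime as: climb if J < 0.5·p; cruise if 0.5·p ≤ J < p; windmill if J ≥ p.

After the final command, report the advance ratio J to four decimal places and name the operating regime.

set_propeller: D = 3.078 m, P = 2.399 m (p = P/D = 0.779402); state ← (V=0, rpm=0)
throttle_to(8355): rpm ← 8355
throttle_to(2680): rpm ← 2680
adjust_throttle(-626): rpm ← 2680 -626 = 2054
set_airspeed(26.24): V ← 26.24 m/s
throttle_to(5937): rpm ← 5937
set_airspeed(16.86): V ← 16.86 m/s
final state: V = 16.86 m/s, rpm = 5937 → n = rpm/60 = 98.950000 rev/s
J = V / (n·D) = 16.86 / (98.950000 × 3.078) = 0.055357
regime bands: climb J<0.3897 | cruise [0.3897, 0.7794) | windmill J≥0.7794
J = 0.0554 → climb

J = 0.0554, regime = climb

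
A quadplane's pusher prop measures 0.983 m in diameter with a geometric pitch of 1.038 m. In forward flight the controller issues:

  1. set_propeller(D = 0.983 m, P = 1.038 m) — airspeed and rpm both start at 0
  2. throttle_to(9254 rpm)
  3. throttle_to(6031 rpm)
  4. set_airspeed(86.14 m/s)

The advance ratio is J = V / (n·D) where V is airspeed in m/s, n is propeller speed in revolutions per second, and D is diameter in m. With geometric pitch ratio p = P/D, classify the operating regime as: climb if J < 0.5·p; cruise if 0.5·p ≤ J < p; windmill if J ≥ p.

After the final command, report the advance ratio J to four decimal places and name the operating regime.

set_propeller: D = 0.983 m, P = 1.038 m (p = P/D = 1.055951); state ← (V=0, rpm=0)
throttle_to(9254): rpm ← 9254
throttle_to(6031): rpm ← 6031
set_airspeed(86.14): V ← 86.14 m/s
final state: V = 86.14 m/s, rpm = 6031 → n = rpm/60 = 100.516667 rev/s
J = V / (n·D) = 86.14 / (100.516667 × 0.983) = 0.871793
regime bands: climb J<0.5280 | cruise [0.5280, 1.0560) | windmill J≥1.0560
J = 0.8718 → cruise

J = 0.8718, regime = cruise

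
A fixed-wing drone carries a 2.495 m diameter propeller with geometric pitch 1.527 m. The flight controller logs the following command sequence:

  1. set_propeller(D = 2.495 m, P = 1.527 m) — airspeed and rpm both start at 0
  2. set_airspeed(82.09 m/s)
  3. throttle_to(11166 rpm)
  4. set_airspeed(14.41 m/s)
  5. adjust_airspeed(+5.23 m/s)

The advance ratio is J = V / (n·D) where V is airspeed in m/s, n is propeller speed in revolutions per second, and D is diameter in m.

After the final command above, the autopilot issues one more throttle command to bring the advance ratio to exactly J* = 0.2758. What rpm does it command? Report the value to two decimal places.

set_propeller: D = 2.495 m, P = 1.527 m (p = P/D = 0.612024); state ← (V=0, rpm=0)
set_airspeed(82.09): V ← 82.09 m/s
throttle_to(11166): rpm ← 11166
set_airspeed(14.41): V ← 14.41 m/s
adjust_airspeed(+5.23): V ← 14.41 +5.23 = 19.64 m/s
final state: V = 19.64 m/s, rpm = 11166 → n = rpm/60 = 186.100000 rev/s
target J* = 0.2758; solve J* = V/(n·D) for n: n = V/(J*·D) = 19.64/(0.2758 × 2.495) = 28.541492 rev/s
rpm = 60·n = 1712.489519

rpm = 1712.49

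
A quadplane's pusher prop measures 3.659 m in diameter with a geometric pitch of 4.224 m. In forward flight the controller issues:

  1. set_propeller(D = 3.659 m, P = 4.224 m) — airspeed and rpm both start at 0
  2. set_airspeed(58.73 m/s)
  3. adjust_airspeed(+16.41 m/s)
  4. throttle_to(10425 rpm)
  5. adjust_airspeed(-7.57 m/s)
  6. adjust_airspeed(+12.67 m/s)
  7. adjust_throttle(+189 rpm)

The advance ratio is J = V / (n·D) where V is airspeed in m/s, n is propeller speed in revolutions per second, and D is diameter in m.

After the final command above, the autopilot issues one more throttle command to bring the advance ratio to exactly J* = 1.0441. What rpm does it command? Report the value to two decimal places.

rpm = 1260.19

set_propeller: D = 3.659 m, P = 4.224 m (p = P/D = 1.154414); state ← (V=0, rpm=0)
set_airspeed(58.73): V ← 58.73 m/s
adjust_airspeed(+16.41): V ← 58.73 +16.41 = 75.14 m/s
throttle_to(10425): rpm ← 10425
adjust_airspeed(-7.57): V ← 75.14 -7.57 = 67.57 m/s
adjust_airspeed(+12.67): V ← 67.57 +12.67 = 80.24 m/s
adjust_throttle(+189): rpm ← 10425 +189 = 10614
final state: V = 80.24 m/s, rpm = 10614 → n = rpm/60 = 176.900000 rev/s
target J* = 1.0441; solve J* = V/(n·D) for n: n = V/(J*·D) = 80.24/(1.0441 × 3.659) = 21.003246 rev/s
rpm = 60·n = 1260.194748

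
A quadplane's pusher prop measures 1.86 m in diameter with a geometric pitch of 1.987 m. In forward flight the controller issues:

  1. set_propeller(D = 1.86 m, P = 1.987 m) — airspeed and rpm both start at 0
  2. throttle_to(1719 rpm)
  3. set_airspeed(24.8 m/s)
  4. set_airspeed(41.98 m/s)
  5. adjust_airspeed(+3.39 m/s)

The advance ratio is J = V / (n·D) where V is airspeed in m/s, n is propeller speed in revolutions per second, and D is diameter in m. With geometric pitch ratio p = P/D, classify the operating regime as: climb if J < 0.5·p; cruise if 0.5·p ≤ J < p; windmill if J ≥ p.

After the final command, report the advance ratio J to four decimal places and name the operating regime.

J = 0.8514, regime = cruise

set_propeller: D = 1.86 m, P = 1.987 m (p = P/D = 1.068280); state ← (V=0, rpm=0)
throttle_to(1719): rpm ← 1719
set_airspeed(24.8): V ← 24.8 m/s
set_airspeed(41.98): V ← 41.98 m/s
adjust_airspeed(+3.39): V ← 41.98 +3.39 = 45.37 m/s
final state: V = 45.37 m/s, rpm = 1719 → n = rpm/60 = 28.650000 rev/s
J = V / (n·D) = 45.37 / (28.650000 × 1.86) = 0.851395
regime bands: climb J<0.5341 | cruise [0.5341, 1.0683) | windmill J≥1.0683
J = 0.8514 → cruise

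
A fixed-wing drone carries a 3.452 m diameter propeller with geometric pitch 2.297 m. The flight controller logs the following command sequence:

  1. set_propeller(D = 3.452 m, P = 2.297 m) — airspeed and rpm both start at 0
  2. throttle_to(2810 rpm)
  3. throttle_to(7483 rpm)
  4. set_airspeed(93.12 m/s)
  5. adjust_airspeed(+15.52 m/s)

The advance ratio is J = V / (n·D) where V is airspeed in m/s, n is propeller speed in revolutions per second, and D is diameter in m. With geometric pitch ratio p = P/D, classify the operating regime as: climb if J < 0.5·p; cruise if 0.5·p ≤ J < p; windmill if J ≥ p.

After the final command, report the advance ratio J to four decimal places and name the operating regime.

set_propeller: D = 3.452 m, P = 2.297 m (p = P/D = 0.665411); state ← (V=0, rpm=0)
throttle_to(2810): rpm ← 2810
throttle_to(7483): rpm ← 7483
set_airspeed(93.12): V ← 93.12 m/s
adjust_airspeed(+15.52): V ← 93.12 +15.52 = 108.64 m/s
final state: V = 108.64 m/s, rpm = 7483 → n = rpm/60 = 124.716667 rev/s
J = V / (n·D) = 108.64 / (124.716667 × 3.452) = 0.252345
regime bands: climb J<0.3327 | cruise [0.3327, 0.6654) | windmill J≥0.6654
J = 0.2523 → climb

J = 0.2523, regime = climb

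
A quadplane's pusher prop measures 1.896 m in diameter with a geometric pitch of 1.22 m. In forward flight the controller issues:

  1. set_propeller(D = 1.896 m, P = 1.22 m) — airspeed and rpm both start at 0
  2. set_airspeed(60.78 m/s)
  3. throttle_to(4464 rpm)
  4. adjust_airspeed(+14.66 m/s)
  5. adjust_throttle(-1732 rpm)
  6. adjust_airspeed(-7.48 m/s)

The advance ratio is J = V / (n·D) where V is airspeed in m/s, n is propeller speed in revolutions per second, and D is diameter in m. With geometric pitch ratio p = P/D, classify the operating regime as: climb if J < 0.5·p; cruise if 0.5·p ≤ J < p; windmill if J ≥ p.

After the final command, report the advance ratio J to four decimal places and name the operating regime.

set_propeller: D = 1.896 m, P = 1.22 m (p = P/D = 0.643460); state ← (V=0, rpm=0)
set_airspeed(60.78): V ← 60.78 m/s
throttle_to(4464): rpm ← 4464
adjust_airspeed(+14.66): V ← 60.78 +14.66 = 75.44 m/s
adjust_throttle(-1732): rpm ← 4464 -1732 = 2732
adjust_airspeed(-7.48): V ← 75.44 -7.48 = 67.96 m/s
final state: V = 67.96 m/s, rpm = 2732 → n = rpm/60 = 45.533333 rev/s
J = V / (n·D) = 67.96 / (45.533333 × 1.896) = 0.787201
regime bands: climb J<0.3217 | cruise [0.3217, 0.6435) | windmill J≥0.6435
J = 0.7872 → windmill

J = 0.7872, regime = windmill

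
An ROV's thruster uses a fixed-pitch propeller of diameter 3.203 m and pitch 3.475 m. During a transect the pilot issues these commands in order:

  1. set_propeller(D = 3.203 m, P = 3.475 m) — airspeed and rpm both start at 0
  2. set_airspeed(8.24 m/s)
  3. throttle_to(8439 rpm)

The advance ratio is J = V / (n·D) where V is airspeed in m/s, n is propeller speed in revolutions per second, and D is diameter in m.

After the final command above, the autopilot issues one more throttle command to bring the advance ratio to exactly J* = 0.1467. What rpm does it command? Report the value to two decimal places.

rpm = 1052.18

set_propeller: D = 3.203 m, P = 3.475 m (p = P/D = 1.084920); state ← (V=0, rpm=0)
set_airspeed(8.24): V ← 8.24 m/s
throttle_to(8439): rpm ← 8439
final state: V = 8.24 m/s, rpm = 8439 → n = rpm/60 = 140.650000 rev/s
target J* = 0.1467; solve J* = V/(n·D) for n: n = V/(J*·D) = 8.24/(0.1467 × 3.203) = 17.536389 rev/s
rpm = 60·n = 1052.183312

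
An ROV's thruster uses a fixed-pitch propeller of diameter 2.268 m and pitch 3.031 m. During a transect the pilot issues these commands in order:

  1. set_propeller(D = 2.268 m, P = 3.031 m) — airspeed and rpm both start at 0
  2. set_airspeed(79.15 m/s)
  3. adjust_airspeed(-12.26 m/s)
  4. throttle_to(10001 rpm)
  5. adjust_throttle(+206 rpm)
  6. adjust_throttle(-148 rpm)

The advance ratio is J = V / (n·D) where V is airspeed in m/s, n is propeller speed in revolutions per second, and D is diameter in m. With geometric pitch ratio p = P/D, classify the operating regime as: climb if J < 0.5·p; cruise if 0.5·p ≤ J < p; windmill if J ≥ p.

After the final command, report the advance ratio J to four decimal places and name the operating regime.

J = 0.1759, regime = climb

set_propeller: D = 2.268 m, P = 3.031 m (p = P/D = 1.336420); state ← (V=0, rpm=0)
set_airspeed(79.15): V ← 79.15 m/s
adjust_airspeed(-12.26): V ← 79.15 -12.26 = 66.89 m/s
throttle_to(10001): rpm ← 10001
adjust_throttle(+206): rpm ← 10001 +206 = 10207
adjust_throttle(-148): rpm ← 10207 -148 = 10059
final state: V = 66.89 m/s, rpm = 10059 → n = rpm/60 = 167.650000 rev/s
J = V / (n·D) = 66.89 / (167.650000 × 2.268) = 0.175920
regime bands: climb J<0.6682 | cruise [0.6682, 1.3364) | windmill J≥1.3364
J = 0.1759 → climb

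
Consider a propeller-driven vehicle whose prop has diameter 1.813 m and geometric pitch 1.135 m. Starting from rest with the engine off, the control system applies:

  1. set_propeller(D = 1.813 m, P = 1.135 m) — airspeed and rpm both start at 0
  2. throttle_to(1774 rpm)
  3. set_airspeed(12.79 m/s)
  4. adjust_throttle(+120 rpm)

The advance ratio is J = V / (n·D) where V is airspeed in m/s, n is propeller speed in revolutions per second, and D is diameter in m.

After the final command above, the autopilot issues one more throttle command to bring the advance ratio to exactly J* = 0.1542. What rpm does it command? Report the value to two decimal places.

rpm = 2744.98

set_propeller: D = 1.813 m, P = 1.135 m (p = P/D = 0.626034); state ← (V=0, rpm=0)
throttle_to(1774): rpm ← 1774
set_airspeed(12.79): V ← 12.79 m/s
adjust_throttle(+120): rpm ← 1774 +120 = 1894
final state: V = 12.79 m/s, rpm = 1894 → n = rpm/60 = 31.566667 rev/s
target J* = 0.1542; solve J* = V/(n·D) for n: n = V/(J*·D) = 12.79/(0.1542 × 1.813) = 45.749712 rev/s
rpm = 60·n = 2744.982734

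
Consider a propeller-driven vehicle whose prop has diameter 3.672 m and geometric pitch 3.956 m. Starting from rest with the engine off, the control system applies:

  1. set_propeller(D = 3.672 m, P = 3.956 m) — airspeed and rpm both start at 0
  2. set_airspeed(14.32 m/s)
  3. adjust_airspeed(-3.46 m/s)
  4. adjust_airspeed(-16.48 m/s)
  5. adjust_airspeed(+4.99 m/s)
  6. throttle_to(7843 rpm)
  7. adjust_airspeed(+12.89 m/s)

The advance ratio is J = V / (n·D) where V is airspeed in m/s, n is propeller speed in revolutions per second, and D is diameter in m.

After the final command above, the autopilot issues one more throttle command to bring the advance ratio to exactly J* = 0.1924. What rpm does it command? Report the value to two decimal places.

set_propeller: D = 3.672 m, P = 3.956 m (p = P/D = 1.077342); state ← (V=0, rpm=0)
set_airspeed(14.32): V ← 14.32 m/s
adjust_airspeed(-3.46): V ← 14.32 -3.46 = 10.86 m/s
adjust_airspeed(-16.48): V ← 10.86 -16.48 = -5.62 m/s
adjust_airspeed(+4.99): V ← -5.62 +4.99 = -0.63 m/s
throttle_to(7843): rpm ← 7843
adjust_airspeed(+12.89): V ← -0.63 +12.89 = 12.26 m/s
final state: V = 12.26 m/s, rpm = 7843 → n = rpm/60 = 130.716667 rev/s
target J* = 0.1924; solve J* = V/(n·D) for n: n = V/(J*·D) = 12.26/(0.1924 × 3.672) = 17.353326 rev/s
rpm = 60·n = 1041.199571

rpm = 1041.20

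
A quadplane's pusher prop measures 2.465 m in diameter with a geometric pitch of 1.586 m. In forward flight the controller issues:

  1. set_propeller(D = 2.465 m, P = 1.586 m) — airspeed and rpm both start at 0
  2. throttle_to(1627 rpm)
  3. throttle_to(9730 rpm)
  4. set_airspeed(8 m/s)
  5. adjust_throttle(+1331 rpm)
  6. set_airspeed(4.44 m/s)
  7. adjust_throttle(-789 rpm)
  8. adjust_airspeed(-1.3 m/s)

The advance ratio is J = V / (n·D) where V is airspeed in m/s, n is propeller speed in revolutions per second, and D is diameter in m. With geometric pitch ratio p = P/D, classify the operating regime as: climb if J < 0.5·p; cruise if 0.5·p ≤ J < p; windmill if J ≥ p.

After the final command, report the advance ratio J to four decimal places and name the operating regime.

set_propeller: D = 2.465 m, P = 1.586 m (p = P/D = 0.643408); state ← (V=0, rpm=0)
throttle_to(1627): rpm ← 1627
throttle_to(9730): rpm ← 9730
set_airspeed(8): V ← 8 m/s
adjust_throttle(+1331): rpm ← 9730 +1331 = 11061
set_airspeed(4.44): V ← 4.44 m/s
adjust_throttle(-789): rpm ← 11061 -789 = 10272
adjust_airspeed(-1.3): V ← 4.44 -1.3 = 3.14 m/s
final state: V = 3.14 m/s, rpm = 10272 → n = rpm/60 = 171.200000 rev/s
J = V / (n·D) = 3.14 / (171.200000 × 2.465) = 0.007441
regime bands: climb J<0.3217 | cruise [0.3217, 0.6434) | windmill J≥0.6434
J = 0.0074 → climb

J = 0.0074, regime = climb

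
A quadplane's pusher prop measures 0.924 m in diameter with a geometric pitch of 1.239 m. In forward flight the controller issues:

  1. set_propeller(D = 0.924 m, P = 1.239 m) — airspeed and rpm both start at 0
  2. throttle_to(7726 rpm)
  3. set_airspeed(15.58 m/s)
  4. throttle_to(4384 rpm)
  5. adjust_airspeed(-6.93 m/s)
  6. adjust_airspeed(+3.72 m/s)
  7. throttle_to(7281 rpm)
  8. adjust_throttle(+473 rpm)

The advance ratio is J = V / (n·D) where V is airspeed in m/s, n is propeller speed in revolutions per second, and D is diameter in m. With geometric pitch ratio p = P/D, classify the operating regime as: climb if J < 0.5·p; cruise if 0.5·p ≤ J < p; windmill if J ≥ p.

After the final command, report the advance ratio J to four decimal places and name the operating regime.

set_propeller: D = 0.924 m, P = 1.239 m (p = P/D = 1.340909); state ← (V=0, rpm=0)
throttle_to(7726): rpm ← 7726
set_airspeed(15.58): V ← 15.58 m/s
throttle_to(4384): rpm ← 4384
adjust_airspeed(-6.93): V ← 15.58 -6.93 = 8.65 m/s
adjust_airspeed(+3.72): V ← 8.65 +3.72 = 12.37 m/s
throttle_to(7281): rpm ← 7281
adjust_throttle(+473): rpm ← 7281 +473 = 7754
final state: V = 12.37 m/s, rpm = 7754 → n = rpm/60 = 129.233333 rev/s
J = V / (n·D) = 12.37 / (129.233333 × 0.924) = 0.103591
regime bands: climb J<0.6705 | cruise [0.6705, 1.3409) | windmill J≥1.3409
J = 0.1036 → climb

J = 0.1036, regime = climb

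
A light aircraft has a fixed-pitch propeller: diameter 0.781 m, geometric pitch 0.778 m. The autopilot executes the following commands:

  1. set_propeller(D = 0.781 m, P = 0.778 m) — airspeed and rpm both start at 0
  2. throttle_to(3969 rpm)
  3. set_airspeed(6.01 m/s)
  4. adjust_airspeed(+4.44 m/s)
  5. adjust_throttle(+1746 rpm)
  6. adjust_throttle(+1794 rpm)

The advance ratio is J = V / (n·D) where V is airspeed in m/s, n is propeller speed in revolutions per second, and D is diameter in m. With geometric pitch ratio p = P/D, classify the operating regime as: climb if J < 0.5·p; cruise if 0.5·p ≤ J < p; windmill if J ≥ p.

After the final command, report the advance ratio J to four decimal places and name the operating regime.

set_propeller: D = 0.781 m, P = 0.778 m (p = P/D = 0.996159); state ← (V=0, rpm=0)
throttle_to(3969): rpm ← 3969
set_airspeed(6.01): V ← 6.01 m/s
adjust_airspeed(+4.44): V ← 6.01 +4.44 = 10.45 m/s
adjust_throttle(+1746): rpm ← 3969 +1746 = 5715
adjust_throttle(+1794): rpm ← 5715 +1794 = 7509
final state: V = 10.45 m/s, rpm = 7509 → n = rpm/60 = 125.150000 rev/s
J = V / (n·D) = 10.45 / (125.150000 × 0.781) = 0.106914
regime bands: climb J<0.4981 | cruise [0.4981, 0.9962) | windmill J≥0.9962
J = 0.1069 → climb

J = 0.1069, regime = climb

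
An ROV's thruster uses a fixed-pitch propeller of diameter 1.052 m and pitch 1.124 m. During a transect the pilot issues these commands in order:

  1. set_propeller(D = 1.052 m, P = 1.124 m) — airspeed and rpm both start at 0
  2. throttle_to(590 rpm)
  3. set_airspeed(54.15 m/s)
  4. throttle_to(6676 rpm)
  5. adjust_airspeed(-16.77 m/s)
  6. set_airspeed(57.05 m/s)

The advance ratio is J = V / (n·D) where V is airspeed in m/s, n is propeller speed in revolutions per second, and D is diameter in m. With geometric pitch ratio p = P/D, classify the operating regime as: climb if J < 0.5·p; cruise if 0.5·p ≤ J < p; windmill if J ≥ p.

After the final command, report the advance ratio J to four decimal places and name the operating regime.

J = 0.4874, regime = climb

set_propeller: D = 1.052 m, P = 1.124 m (p = P/D = 1.068441); state ← (V=0, rpm=0)
throttle_to(590): rpm ← 590
set_airspeed(54.15): V ← 54.15 m/s
throttle_to(6676): rpm ← 6676
adjust_airspeed(-16.77): V ← 54.15 -16.77 = 37.38 m/s
set_airspeed(57.05): V ← 57.05 m/s
final state: V = 57.05 m/s, rpm = 6676 → n = rpm/60 = 111.266667 rev/s
J = V / (n·D) = 57.05 / (111.266667 × 1.052) = 0.487388
regime bands: climb J<0.5342 | cruise [0.5342, 1.0684) | windmill J≥1.0684
J = 0.4874 → climb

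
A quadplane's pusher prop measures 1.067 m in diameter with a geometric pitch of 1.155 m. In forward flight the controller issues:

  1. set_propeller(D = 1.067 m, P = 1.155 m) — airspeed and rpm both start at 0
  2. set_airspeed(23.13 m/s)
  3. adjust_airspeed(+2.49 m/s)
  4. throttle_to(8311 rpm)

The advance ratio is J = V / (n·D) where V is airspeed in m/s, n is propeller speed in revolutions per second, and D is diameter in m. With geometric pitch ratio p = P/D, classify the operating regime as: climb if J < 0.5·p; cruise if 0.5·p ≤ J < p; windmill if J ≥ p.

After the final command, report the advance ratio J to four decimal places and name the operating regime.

J = 0.1733, regime = climb

set_propeller: D = 1.067 m, P = 1.155 m (p = P/D = 1.082474); state ← (V=0, rpm=0)
set_airspeed(23.13): V ← 23.13 m/s
adjust_airspeed(+2.49): V ← 23.13 +2.49 = 25.62 m/s
throttle_to(8311): rpm ← 8311
final state: V = 25.62 m/s, rpm = 8311 → n = rpm/60 = 138.516667 rev/s
J = V / (n·D) = 25.62 / (138.516667 × 1.067) = 0.173346
regime bands: climb J<0.5412 | cruise [0.5412, 1.0825) | windmill J≥1.0825
J = 0.1733 → climb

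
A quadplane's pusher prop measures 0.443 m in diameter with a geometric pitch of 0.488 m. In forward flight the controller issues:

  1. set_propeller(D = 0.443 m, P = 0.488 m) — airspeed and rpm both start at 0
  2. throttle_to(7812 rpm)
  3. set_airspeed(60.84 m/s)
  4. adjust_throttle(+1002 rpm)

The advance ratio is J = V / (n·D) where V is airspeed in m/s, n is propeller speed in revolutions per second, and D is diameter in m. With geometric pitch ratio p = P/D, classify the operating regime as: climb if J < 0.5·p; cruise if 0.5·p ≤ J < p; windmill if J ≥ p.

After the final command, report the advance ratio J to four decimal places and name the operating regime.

set_propeller: D = 0.443 m, P = 0.488 m (p = P/D = 1.101580); state ← (V=0, rpm=0)
throttle_to(7812): rpm ← 7812
set_airspeed(60.84): V ← 60.84 m/s
adjust_throttle(+1002): rpm ← 7812 +1002 = 8814
final state: V = 60.84 m/s, rpm = 8814 → n = rpm/60 = 146.900000 rev/s
J = V / (n·D) = 60.84 / (146.900000 × 0.443) = 0.934897
regime bands: climb J<0.5508 | cruise [0.5508, 1.1016) | windmill J≥1.1016
J = 0.9349 → cruise

J = 0.9349, regime = cruise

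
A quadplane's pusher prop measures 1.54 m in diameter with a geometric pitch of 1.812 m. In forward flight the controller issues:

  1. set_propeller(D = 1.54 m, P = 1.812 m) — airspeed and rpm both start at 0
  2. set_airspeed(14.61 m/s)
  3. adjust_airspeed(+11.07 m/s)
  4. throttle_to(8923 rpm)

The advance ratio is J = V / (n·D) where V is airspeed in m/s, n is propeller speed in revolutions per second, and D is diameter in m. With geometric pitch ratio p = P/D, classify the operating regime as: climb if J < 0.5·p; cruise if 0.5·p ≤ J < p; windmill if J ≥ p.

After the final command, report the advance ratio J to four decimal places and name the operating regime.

set_propeller: D = 1.54 m, P = 1.812 m (p = P/D = 1.176623); state ← (V=0, rpm=0)
set_airspeed(14.61): V ← 14.61 m/s
adjust_airspeed(+11.07): V ← 14.61 +11.07 = 25.68 m/s
throttle_to(8923): rpm ← 8923
final state: V = 25.68 m/s, rpm = 8923 → n = rpm/60 = 148.716667 rev/s
J = V / (n·D) = 25.68 / (148.716667 × 1.54) = 0.112128
regime bands: climb J<0.5883 | cruise [0.5883, 1.1766) | windmill J≥1.1766
J = 0.1121 → climb

J = 0.1121, regime = climb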